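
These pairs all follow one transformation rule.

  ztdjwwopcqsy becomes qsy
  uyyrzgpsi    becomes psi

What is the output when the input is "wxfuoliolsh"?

Each output is the input with this applied: keep only the last 3 characters.
Applying that to "wxfuoliolsh" gives "lsh".

lsh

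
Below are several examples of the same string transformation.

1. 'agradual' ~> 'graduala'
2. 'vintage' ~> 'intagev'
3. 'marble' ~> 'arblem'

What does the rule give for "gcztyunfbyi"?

cztyunfbyig

What's happening: move the first character to the end.
On "gcztyunfbyi" that produces "cztyunfbyig".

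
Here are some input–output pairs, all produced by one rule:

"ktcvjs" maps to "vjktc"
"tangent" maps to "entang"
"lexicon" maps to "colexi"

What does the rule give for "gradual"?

uagrad

The rule is to delete the last character, then move the last 2 characters to the front (rotate right by 2).
Applying both steps to "gradual": "gradua", then "uagrad".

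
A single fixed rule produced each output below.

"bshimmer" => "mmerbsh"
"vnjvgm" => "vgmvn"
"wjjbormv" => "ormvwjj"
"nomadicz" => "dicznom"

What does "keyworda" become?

ordakey

The pattern: swap the front and back halves of the string, then delete the last character.
Applying both steps to "keyworda": "ordakeyw", then "ordakey".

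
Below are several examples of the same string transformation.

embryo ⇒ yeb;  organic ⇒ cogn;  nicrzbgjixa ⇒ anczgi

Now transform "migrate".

What's happening: keep every other character starting from the first (positions 1st, 3rd, 5th, ...), then move the last character to the front.
Working it through for "migrate": intermediate "mgae", final "emga".
(Check on "organic": → "ognc" → "cogn" ✓)

emga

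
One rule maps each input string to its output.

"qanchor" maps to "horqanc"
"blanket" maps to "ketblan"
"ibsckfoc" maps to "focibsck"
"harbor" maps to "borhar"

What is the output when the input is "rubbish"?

ishrubb

Rule — move the last 3 characters to the front (rotate right by 3).
Applying that to "rubbish" gives "ishrubb".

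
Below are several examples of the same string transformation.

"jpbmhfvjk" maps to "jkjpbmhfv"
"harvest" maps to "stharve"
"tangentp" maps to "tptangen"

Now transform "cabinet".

etcabin

Rule — move the last 2 characters to the front (rotate right by 2).
For "cabinet" the result is "etcabin".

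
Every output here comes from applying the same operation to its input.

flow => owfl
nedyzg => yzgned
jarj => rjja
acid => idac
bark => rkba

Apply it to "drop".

The transformation: swap the front and back halves of the string.
For "drop" the result is "opdr".

opdr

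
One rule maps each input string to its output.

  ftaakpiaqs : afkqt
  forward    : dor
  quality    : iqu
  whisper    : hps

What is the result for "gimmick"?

Each output is the input with this applied: sort the characters into alphabetical order, then keep every other character starting from the second (positions 2nd, 4th, 6th, ...).
Working it through for "gimmick": intermediate "cgiikmm", final "gim".

gim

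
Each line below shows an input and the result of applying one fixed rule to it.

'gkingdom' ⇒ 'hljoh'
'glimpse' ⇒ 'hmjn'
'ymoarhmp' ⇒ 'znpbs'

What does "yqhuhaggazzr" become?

zrivibhhb

What's happening: delete the last 3 characters, then shift every letter 1 place forward in the alphabet (wrapping around).
On "yqhuhaggazzr": the first step gives "yqhuhagga", and the second then gives "zrivibhhb".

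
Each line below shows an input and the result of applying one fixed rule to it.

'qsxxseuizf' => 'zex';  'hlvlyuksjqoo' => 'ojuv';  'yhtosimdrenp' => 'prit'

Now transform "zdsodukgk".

What's happening: keep one character in every 3, starting at position 3 (positions 3rd, 6th, 9th, ...), then reverse the string.
Working it through for "zdsodukgk": intermediate "suk", final "kus".

kus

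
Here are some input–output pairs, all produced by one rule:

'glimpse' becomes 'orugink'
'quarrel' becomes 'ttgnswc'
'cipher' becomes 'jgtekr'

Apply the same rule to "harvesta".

What's happening: move the first 3 characters to the end (rotate left by 3), then shift every letter 2 places forward in the alphabet (wrapping around).
On "harvesta": the first step gives "vestahar", and the second then gives "xguvcjct".

xguvcjct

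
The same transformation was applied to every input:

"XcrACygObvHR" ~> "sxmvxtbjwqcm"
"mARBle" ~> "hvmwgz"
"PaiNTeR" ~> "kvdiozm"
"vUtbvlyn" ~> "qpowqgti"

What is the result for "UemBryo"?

What's happening: shift every letter 5 places backward in the alphabet (wrapping around), then convert every letter to lowercase.
Starting from "UemBryo": after the first operation, "PzhWmtj"; after the second, "pzhwmtj".
(Check on "mARBle": → "hVMWgz" → "hvmwgz" ✓)

pzhwmtj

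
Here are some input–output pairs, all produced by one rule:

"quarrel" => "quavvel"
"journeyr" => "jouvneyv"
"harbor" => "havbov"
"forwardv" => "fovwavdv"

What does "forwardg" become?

fovwavdg

The pattern: replace every "r" with "v".
For "forwardg" the result is "fovwavdg".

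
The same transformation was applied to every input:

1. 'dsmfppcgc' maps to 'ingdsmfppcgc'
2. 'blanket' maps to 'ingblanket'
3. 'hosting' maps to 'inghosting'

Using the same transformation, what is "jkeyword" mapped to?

What's happening: prepend "ing".
Applying that to "jkeyword" gives "ingjkeyword".

ingjkeyword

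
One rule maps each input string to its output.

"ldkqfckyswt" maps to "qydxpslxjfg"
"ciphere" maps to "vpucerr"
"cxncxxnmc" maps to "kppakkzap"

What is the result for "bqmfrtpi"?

Each output is the input with this applied: shift every letter 13 places forward in the alphabet (wrapping around) — i.e. ROT13, then swap each adjacent pair of characters (1↔2, 3↔4, ...).
Working it through for "bqmfrtpi": intermediate "odzsegcv", final "doszgevc".
(Check on "ldkqfckyswt": → "yqxdspxlfjg" → "qydxpslxjfg" ✓)

doszgevc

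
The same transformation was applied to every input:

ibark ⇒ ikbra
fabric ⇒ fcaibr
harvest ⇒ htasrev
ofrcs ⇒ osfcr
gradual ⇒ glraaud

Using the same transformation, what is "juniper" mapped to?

The pattern: take characters alternately from the front and the back (1st, last, 2nd, 2nd-last, ...).
Doing the same to "juniper": "jruenpi".

jruenpi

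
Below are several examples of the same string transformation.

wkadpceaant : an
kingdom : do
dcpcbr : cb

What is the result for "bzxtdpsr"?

The rule is to move the last character to the front, then keep only the last 2 characters.
"bzxtdpsr" → "rbzxtdps" → "ps".

ps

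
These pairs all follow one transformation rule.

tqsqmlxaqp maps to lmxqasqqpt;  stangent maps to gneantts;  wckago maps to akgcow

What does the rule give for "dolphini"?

hpilnoid

The transformation: swap the front and back halves of the string, then take characters alternately from the front and the back (1st, last, 2nd, 2nd-last, ...).
"dolphini" → "hinidolp" → "hpilnoid".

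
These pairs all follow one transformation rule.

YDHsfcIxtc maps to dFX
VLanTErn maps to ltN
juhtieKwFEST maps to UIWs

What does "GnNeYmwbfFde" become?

NyBD

The rule is to keep one character in every 3, starting at position 2 (positions 2nd, 5th, 8th, ...), then flip the case of every letter.
For "GnNeYmwbfFde", step one produces "nYbd"; step two turns that into "NyBD".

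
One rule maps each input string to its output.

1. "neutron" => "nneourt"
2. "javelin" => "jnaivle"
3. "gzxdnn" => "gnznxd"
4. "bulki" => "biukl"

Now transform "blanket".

In each case the input is transformed by: take characters alternately from the front and the back (1st, last, 2nd, 2nd-last, ...).
"blanket" → "btleakn".

btleakn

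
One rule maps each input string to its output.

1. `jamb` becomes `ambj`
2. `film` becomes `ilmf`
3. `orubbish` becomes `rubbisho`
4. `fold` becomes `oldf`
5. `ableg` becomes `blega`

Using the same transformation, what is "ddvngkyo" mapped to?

In each case the input is transformed by: move the first character to the end.
Applying that to "ddvngkyo" gives "dvngkyod".

dvngkyod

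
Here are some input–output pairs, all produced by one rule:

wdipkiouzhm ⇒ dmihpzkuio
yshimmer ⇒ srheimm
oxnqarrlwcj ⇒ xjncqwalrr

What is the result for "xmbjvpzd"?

mdbzjpv

The pattern: delete the first character, then take characters alternately from the front and the back (1st, last, 2nd, 2nd-last, ...).
On "xmbjvpzd": the first step gives "mbjvpzd", and the second then gives "mdbzjpv".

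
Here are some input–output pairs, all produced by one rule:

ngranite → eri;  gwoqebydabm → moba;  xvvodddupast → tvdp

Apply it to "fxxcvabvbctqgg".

In each case the input is transformed by: move the last 2 characters to the front (rotate right by 2), then keep one character in every 3, starting at position 2 (positions 2nd, 5th, 8th, ...).
Applying both steps to "fxxcvabvbctqgg": "ggfxxcvabvbctq", then "gxabq".

gxabq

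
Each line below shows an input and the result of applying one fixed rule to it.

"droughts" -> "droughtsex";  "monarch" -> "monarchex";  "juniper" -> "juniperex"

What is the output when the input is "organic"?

organicex

Each output is the input with this applied: append "ex".
"organic" → "organicex".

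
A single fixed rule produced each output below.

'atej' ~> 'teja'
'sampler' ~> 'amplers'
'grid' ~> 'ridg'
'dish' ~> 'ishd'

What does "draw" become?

What's happening: move the first character to the end.
So "draw" becomes "rawd".

rawd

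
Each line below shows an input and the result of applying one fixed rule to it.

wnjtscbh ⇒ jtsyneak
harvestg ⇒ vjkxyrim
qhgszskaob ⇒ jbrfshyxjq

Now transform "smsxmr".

What's happening: swap the front and back halves of the string, then shift every letter 9 places backward in the alphabet (wrapping around).
On "smsxmr": the first step gives "xmrsms", and the second then gives "odijdj".

odijdj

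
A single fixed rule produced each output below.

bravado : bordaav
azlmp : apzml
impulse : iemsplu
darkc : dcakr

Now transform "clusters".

cslruest

In each case the input is transformed by: take characters alternately from the front and the back (1st, last, 2nd, 2nd-last, ...).
Applying that to "clusters" gives "cslruest".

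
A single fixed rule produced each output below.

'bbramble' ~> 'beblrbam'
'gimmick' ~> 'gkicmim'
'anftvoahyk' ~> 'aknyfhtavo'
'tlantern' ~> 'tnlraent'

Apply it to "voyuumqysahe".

veohyausuymq

Rule — take characters alternately from the front and the back (1st, last, 2nd, 2nd-last, ...).
On "voyuumqysahe" that produces "veohyausuymq".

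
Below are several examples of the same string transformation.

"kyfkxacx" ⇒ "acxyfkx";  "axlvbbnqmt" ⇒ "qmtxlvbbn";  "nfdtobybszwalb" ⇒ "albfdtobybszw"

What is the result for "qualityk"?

tykuali

The pattern: delete the first character, then move the last 3 characters to the front (rotate right by 3).
"qualityk" → "ualityk" → "tykuali".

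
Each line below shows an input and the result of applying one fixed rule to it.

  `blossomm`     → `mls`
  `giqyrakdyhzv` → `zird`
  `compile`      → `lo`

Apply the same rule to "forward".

What's happening: move the last 3 characters to the front (rotate right by 3), then keep one character in every 3, starting at position 2 (positions 2nd, 5th, 8th, ...).
For "forward" the result is "ro".

ro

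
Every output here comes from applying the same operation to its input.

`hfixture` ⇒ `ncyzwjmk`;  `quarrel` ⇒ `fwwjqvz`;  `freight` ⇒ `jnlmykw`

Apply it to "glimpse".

Each output is the input with this applied: move the first 2 characters to the end (rotate left by 2), then shift every letter 5 places forward in the alphabet (wrapping around).
Working it through for "glimpse": intermediate "impsegl", final "nruxjlq".

nruxjlq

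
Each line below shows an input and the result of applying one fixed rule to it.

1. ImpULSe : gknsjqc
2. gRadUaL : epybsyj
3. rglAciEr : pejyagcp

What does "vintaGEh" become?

tglryecf

The pattern: shift every letter 2 places backward in the alphabet (wrapping around), then convert every letter to lowercase.
Starting from "vintaGEh": after the first operation, "tglryECf"; after the second, "tglryecf".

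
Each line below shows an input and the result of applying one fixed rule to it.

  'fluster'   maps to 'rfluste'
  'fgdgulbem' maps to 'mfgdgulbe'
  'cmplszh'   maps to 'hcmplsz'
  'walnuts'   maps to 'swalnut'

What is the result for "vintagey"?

The transformation: move the last character to the front.
For "vintagey" the result is "yvintage".

yvintage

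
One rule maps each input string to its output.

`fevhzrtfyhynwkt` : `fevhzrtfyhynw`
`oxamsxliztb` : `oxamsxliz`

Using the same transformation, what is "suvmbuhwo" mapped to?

Rule — delete the last 2 characters.
For "suvmbuhwo" the result is "suvmbuh".

suvmbuh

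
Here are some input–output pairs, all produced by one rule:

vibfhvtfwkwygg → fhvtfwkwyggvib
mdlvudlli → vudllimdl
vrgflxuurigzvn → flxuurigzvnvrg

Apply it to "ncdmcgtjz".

Rule — move the first 3 characters to the end (rotate left by 3).
Applying that to "ncdmcgtjz" gives "mcgtjzncd".

mcgtjzncd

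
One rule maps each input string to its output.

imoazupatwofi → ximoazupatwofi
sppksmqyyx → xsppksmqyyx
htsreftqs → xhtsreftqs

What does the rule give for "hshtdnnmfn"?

Rule — prepend "x".
For "hshtdnnmfn" the result is "xhshtdnnmfn".

xhshtdnnmfn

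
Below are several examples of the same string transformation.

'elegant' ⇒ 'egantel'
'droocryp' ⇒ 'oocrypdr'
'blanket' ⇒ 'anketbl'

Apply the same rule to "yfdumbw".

dumbwyf

The pattern: move the first 2 characters to the end (rotate left by 2).
Doing the same to "yfdumbw": "dumbwyf".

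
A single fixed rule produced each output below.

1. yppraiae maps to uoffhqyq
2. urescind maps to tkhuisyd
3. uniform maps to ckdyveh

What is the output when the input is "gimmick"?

The rule is to shift every letter 10 places backward in the alphabet (wrapping around), then move the last character to the front.
"gimmick" → "wyccysa" → "awyccys".

awyccys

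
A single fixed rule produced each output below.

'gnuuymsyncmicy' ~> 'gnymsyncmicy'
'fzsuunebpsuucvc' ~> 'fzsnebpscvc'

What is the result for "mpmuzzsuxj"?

mpmzzsxj

The rule is to remove every "u".
For "mpmuzzsuxj" the result is "mpmzzsxj".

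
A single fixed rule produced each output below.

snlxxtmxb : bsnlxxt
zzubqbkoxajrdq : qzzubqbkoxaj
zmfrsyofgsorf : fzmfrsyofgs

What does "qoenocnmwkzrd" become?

dqoenocnmwk

Each output is the input with this applied: move the last character to the front, then delete the last 2 characters.
For "qoenocnmwkzrd", step one produces "dqoenocnmwkzr"; step two turns that into "dqoenocnmwk".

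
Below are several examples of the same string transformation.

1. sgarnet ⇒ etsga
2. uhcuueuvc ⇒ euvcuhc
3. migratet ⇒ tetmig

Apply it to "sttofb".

bstt

Looking at the pairs, the operation is to move the first 3 characters to the end (rotate left by 3), then delete the first 2 characters.
"sttofb" → "ofbstt" → "bstt".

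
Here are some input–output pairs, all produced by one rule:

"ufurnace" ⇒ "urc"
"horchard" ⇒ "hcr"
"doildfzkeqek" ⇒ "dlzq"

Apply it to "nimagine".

nan

The transformation: keep one character in every 3, starting at position 1 (positions 1st, 4th, 7th, ...).
For "nimagine" the result is "nan".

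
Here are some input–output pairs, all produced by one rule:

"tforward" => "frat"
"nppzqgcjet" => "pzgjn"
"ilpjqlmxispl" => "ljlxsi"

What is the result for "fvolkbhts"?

vlbt

The rule is to swap the first and last characters, then keep every other character starting from the second (positions 2nd, 4th, 6th, ...).
Starting from "fvolkbhts": after the first operation, "svolkbhtf"; after the second, "vlbt".
(Check on "ilpjqlmxispl": → "llpjqlmxispi" → "ljlxsi" ✓)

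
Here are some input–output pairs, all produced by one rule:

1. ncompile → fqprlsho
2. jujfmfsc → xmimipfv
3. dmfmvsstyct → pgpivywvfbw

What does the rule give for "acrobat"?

fdrudew

Looking at the pairs, the operation is to swap each adjacent pair of characters (1↔2, 3↔4, ...), then shift every letter 3 places forward in the alphabet (wrapping around).
Starting from "acrobat": after the first operation, "caorabt"; after the second, "fdrudew".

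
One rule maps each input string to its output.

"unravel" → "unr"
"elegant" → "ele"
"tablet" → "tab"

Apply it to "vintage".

What's happening: keep only the first 3 characters.
So "vintage" becomes "vin".

vin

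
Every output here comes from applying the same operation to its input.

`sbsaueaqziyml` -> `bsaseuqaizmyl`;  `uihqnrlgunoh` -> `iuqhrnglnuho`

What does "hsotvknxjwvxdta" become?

shtokvxnwjxvtda

The transformation: swap each adjacent pair of characters (1↔2, 3↔4, ...).
For "hsotvknxjwvxdta" the result is "shtokvxnwjxvtda".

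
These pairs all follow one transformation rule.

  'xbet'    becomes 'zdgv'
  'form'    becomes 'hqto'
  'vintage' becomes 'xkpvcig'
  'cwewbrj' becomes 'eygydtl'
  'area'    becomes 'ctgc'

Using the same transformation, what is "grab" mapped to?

itcd

Rule — shift every letter 2 places forward in the alphabet (wrapping around).
Applying that to "grab" gives "itcd".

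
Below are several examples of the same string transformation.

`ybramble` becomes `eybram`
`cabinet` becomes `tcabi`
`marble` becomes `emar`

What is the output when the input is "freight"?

tfrei

In each case the input is transformed by: move the last character to the front, then delete the last 2 characters.
For "freight", step one produces "tfreigh"; step two turns that into "tfrei".
(Check on "marble": → "emarbl" → "emar" ✓)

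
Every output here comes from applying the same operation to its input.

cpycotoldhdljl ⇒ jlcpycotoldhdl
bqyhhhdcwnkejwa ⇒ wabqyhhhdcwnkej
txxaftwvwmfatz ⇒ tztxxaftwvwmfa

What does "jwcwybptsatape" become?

The pattern: move the last 2 characters to the front (rotate right by 2).
Applying that to "jwcwybptsatape" gives "pejwcwybptsata".

pejwcwybptsata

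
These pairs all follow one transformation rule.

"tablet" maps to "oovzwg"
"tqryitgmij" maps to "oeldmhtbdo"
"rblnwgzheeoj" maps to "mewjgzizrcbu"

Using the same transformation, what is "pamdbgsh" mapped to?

kcvnhbyw

Rule — shift every letter 5 places backward in the alphabet (wrapping around), then take characters alternately from the front and the back (1st, last, 2nd, 2nd-last, ...).
For "pamdbgsh" the result is "kcvnhbyw".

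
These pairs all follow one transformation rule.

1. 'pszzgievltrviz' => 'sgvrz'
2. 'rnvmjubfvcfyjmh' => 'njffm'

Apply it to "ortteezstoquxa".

In each case the input is transformed by: keep one character in every 3, starting at position 2 (positions 2nd, 5th, 8th, ...).
So "ortteezstoquxa" becomes "resqa".

resqa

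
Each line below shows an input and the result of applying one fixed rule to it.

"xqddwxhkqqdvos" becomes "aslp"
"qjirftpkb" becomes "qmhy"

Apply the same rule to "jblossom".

pplj

What's happening: shift every letter 3 places backward in the alphabet (wrapping around), then keep only the last 4 characters.
On "jblossom" that produces "pplj".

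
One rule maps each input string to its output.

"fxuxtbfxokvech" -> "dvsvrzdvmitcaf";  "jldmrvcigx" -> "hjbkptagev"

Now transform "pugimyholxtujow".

nsegkwfmjvrshmu

What's happening: shift every letter 2 places backward in the alphabet (wrapping around).
"pugimyholxtujow" → "nsegkwfmjvrshmu".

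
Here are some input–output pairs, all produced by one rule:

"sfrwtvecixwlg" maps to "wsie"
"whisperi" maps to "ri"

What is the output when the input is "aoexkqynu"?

What's happening: sort the characters into reverse alphabetical order, then keep one character in every 3, starting at position 3 (positions 3rd, 6th, 9th, ...).
"aoexkqynu" → "yxuqonkea" → "una".

una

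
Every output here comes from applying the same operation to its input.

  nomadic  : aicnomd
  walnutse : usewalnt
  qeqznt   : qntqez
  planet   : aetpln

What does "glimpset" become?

petglims

What's happening: move the last 3 characters to the front (rotate right by 3), then swap the first and last characters.
Starting from "glimpset": after the first operation, "setglimp"; after the second, "petglims".
(Check on "qeqznt": → "zntqeq" → "qntqez" ✓)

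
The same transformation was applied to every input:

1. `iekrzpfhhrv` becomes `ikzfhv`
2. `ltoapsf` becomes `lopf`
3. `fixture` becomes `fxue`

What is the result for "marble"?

mrl

What's happening: keep every other character starting from the first (positions 1st, 3rd, 5th, ...).
For "marble" the result is "mrl".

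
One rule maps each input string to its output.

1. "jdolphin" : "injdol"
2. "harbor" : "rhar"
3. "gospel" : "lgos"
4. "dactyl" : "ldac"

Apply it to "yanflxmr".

The transformation: swap the front and back halves of the string, then delete the first 2 characters.
On "yanflxmr" that produces "mryanf".
(Check on "harbor": → "borhar" → "rhar" ✓)

mryanf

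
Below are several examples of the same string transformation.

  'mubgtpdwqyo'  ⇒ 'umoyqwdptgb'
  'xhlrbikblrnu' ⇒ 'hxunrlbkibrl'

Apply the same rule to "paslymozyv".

The pattern: move the first 2 characters to the end (rotate left by 2), then reverse the string.
"paslymozyv" → "slymozyvpa" → "apvyzomyls".
(Check on "xhlrbikblrnu": → "lrbikblrnuxh" → "hxunrlbkibrl" ✓)

apvyzomyls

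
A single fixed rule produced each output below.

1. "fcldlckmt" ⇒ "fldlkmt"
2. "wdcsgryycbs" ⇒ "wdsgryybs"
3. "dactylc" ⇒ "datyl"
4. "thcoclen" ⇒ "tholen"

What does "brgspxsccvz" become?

brgspxsvz

Looking at the pairs, the operation is to remove every "c".
For "brgspxsccvz" the result is "brgspxsvz".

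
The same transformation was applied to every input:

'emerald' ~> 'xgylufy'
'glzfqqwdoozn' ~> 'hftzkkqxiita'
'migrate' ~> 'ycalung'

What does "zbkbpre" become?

yvevjlt

What's happening: swap the first and last characters, then shift every letter 6 places backward in the alphabet (wrapping around).
On "zbkbpre": the first step gives "ebkbprz", and the second then gives "yvevjlt".
(Check on "migrate": → "eigratm" → "ycalung" ✓)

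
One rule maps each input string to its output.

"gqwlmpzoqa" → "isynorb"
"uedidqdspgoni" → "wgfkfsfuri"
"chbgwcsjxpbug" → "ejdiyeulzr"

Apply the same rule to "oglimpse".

qinko

What's happening: shift every letter 2 places forward in the alphabet (wrapping around), then delete the last 3 characters.
Working it through for "oglimpse": intermediate "qinkorug", final "qinko".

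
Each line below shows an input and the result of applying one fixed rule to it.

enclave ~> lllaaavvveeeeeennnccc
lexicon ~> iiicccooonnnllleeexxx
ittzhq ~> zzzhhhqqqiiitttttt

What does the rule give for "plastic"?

ssstttiiicccppplllaaa

The transformation: move the first 3 characters to the end (rotate left by 3), then repeat every character 3 times.
Applying that to "plastic" gives "ssstttiiicccppplllaaa".
(Check on "enclave": → "laveenc" → "lllaaavvveeeeeennnccc" ✓)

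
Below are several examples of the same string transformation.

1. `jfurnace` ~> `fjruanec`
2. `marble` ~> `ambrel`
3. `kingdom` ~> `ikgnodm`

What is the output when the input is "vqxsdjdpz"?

qvsxjdpdz

The pattern: swap each adjacent pair of characters (1↔2, 3↔4, ...).
For "vqxsdjdpz" the result is "qvsxjdpdz".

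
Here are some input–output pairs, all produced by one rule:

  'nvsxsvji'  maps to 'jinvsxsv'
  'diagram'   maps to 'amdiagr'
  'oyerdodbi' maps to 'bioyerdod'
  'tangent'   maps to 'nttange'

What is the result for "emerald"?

The rule is to move the last 2 characters to the front (rotate right by 2).
For "emerald" the result is "ldemera".

ldemera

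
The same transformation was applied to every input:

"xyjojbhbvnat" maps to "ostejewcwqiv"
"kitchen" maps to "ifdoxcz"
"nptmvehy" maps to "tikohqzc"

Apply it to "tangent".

Each output is the input with this applied: move the last character to the front, then shift every letter 5 places backward in the alphabet (wrapping around).
For "tangent", step one produces "ttangen"; step two turns that into "oovibzi".

oovibzi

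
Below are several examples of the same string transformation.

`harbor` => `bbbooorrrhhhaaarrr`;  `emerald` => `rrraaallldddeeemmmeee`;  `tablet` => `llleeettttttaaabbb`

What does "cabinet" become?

iiinnneeetttcccaaabbb

The pattern: move the first 3 characters to the end (rotate left by 3), then repeat every character 3 times.
Working it through for "cabinet": intermediate "inetcab", final "iiinnneeetttcccaaabbb".
(Check on "emerald": → "raldeme" → "rrraaallldddeeemmmeee" ✓)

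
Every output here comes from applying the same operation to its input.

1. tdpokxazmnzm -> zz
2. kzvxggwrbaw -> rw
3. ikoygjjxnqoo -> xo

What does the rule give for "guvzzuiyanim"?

yi

Looking at the pairs, the operation is to keep one character in every 3, starting at position 2 (positions 2nd, 5th, 8th, ...), then delete the first 2 characters.
On "guvzzuiyanim" that produces "yi".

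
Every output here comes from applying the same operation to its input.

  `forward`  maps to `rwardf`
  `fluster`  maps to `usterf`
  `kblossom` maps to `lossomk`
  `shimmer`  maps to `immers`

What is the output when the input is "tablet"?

What's happening: move the first character to the end, then delete the first character.
For "tablet", step one produces "ablett"; step two turns that into "blett".

blett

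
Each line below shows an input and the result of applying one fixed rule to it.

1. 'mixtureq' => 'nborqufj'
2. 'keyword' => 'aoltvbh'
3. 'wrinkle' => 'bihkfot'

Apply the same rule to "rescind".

akfzpbo

The pattern: reverse the string, then shift every letter 3 places backward in the alphabet (wrapping around).
Starting from "rescind": after the first operation, "dnicser"; after the second, "akfzpbo".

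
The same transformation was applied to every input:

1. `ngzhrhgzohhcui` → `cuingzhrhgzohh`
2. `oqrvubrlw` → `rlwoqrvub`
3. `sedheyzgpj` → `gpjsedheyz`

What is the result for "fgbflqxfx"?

Looking at the pairs, the operation is to move the last 3 characters to the front (rotate right by 3).
"fgbflqxfx" → "xfxfgbflq".

xfxfgbflq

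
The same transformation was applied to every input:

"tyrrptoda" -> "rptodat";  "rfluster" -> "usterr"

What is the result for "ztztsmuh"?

tsmuhz

Each output is the input with this applied: move the first character to the end, then delete the first 2 characters.
Working it through for "ztztsmuh": intermediate "tztsmuhz", final "tsmuhz".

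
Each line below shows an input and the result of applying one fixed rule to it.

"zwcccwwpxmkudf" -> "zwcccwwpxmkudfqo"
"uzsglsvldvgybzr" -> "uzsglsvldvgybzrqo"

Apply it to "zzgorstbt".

The pattern: append "qo".
So "zzgorstbt" becomes "zzgorstbtqo".

zzgorstbtqo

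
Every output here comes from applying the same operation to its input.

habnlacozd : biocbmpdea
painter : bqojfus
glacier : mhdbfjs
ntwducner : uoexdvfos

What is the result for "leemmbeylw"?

What's happening: swap each adjacent pair of characters (1↔2, 3↔4, ...), then shift every letter 1 place forward in the alphabet (wrapping around).
Starting from "leemmbeylw": after the first operation, "elmebmyewl"; after the second, "fmnfcnzfxm".
(Check on "glacier": → "lgcaeir" → "mhdbfjs" ✓)

fmnfcnzfxm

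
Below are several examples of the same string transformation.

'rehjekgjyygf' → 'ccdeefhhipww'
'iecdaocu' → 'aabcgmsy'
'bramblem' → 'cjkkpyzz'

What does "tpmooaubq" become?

kmmnorsyz

Rule — shift every letter 2 places backward in the alphabet (wrapping around), then sort the characters into alphabetical order.
For "tpmooaubq", step one produces "rnkmmyszo"; step two turns that into "kmmnorsyz".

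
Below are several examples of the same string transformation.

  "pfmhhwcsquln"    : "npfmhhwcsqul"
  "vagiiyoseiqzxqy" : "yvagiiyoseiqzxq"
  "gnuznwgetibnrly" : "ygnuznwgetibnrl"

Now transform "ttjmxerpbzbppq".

qttjmxerpbzbpp

Looking at the pairs, the operation is to move the last character to the front.
For "ttjmxerpbzbppq" the result is "qttjmxerpbzbpp".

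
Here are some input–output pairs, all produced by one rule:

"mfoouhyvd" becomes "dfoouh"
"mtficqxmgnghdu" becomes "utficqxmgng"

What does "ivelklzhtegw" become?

The transformation: swap the first and last characters, then delete the last 3 characters.
For "ivelklzhtegw", step one produces "wvelklzhtegi"; step two turns that into "wvelklzht".

wvelklzht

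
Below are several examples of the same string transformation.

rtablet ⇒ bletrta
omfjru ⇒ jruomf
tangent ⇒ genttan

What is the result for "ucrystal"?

ystalucr

Rule — move the first 3 characters to the end (rotate left by 3).
"ucrystal" → "ystalucr".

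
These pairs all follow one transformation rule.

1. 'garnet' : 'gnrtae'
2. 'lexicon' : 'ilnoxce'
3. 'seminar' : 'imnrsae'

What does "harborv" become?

The transformation: sort the characters into alphabetical order, then move the first 2 characters to the end (rotate left by 2).
Starting from "harborv": after the first operation, "abhorrv"; after the second, "horrvab".

horrvab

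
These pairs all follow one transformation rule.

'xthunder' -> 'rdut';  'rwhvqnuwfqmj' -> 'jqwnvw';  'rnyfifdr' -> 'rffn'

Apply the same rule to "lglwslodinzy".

yndlwg

Looking at the pairs, the operation is to keep every other character starting from the second (positions 2nd, 4th, 6th, ...), then reverse the string.
On "lglwslodinzy" that produces "yndlwg".
(Check on "rwhvqnuwfqmj": → "wvnwqj" → "jqwnvw" ✓)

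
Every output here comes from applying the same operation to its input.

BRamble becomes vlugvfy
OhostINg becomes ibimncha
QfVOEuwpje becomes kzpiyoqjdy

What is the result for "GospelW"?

aimjyfq

What's happening: shift every letter 6 places backward in the alphabet (wrapping around), then convert every letter to lowercase.
Doing the same to "GospelW": "aimjyfq".
(Check on "OhostINg": → "IbimnCHa" → "ibimncha" ✓)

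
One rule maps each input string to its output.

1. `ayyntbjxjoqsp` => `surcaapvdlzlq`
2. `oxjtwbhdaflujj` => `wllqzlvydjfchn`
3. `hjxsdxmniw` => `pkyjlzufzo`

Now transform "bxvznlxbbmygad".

Each output is the input with this applied: move the last 3 characters to the front (rotate right by 3), then shift every letter 2 places forward in the alphabet (wrapping around).
Starting from "bxvznlxbbmygad": after the first operation, "gadbxvznlxbbmy"; after the second, "icfdzxbpnzddoa".

icfdzxbpnzddoa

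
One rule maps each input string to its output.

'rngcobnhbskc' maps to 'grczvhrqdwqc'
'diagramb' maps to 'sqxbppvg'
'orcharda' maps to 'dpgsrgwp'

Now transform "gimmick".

vzxrbxb

What's happening: take characters alternately from the front and the back (1st, last, 2nd, 2nd-last, ...), then shift every letter 11 places backward in the alphabet (wrapping around).
"gimmick" → "gkicmim" → "vzxrbxb".
(Check on "diagramb": → "dbimaagr" → "sqxbppvg" ✓)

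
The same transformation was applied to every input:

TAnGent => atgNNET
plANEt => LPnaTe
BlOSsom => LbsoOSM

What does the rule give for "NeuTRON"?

What's happening: flip the case of every letter, then swap each adjacent pair of characters (1↔2, 3↔4, ...).
"NeuTRON" → "nEUtron" → "EntUorn".
(Check on "plANEt": → "PLaneT" → "LPnaTe" ✓)

EntUorn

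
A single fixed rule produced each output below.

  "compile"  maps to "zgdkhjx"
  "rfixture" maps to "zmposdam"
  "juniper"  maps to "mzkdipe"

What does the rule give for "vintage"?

What's happening: reverse the string, then shift every letter 5 places backward in the alphabet (wrapping around).
So "vintage" becomes "zbvoidq".
(Check on "compile": → "elipmoc" → "zgdkhjx" ✓)

zbvoidq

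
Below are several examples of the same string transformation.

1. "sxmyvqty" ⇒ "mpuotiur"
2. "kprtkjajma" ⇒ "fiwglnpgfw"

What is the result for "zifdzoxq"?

What's happening: move the last 3 characters to the front (rotate right by 3), then shift every letter 4 places backward in the alphabet (wrapping around).
On "zifdzoxq": the first step gives "oxqzifdz", and the second then gives "ktmvebzv".

ktmvebzv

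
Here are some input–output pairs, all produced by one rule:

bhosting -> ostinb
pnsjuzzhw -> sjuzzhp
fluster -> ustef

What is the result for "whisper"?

In each case the input is transformed by: swap the first and last characters, then delete the first 2 characters.
Doing the same to "whisper": "ispew".

ispew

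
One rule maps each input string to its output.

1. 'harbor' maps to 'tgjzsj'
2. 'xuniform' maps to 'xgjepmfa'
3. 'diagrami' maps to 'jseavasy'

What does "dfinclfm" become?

Rule — shift every letter 8 places backward in the alphabet (wrapping around), then swap the front and back halves of the string.
Starting from "dfinclfm": after the first operation, "vxafudxe"; after the second, "udxevxaf".

udxevxaf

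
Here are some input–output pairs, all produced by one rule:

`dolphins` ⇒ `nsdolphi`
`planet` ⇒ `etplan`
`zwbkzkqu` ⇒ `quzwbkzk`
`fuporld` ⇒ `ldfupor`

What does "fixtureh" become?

ehfixtur

In each case the input is transformed by: move the last 2 characters to the front (rotate right by 2).
Doing the same to "fixtureh": "ehfixtur".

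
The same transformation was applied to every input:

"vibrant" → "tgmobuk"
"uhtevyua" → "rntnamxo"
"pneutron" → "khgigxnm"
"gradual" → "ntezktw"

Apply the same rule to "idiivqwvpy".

The rule is to shift every letter 7 places backward in the alphabet (wrapping around), then move the last 3 characters to the front (rotate right by 3).
On "idiivqwvpy": the first step gives "bwbbojpoir", and the second then gives "oirbwbbojp".
(Check on "uhtevyua": → "namxornt" → "rntnamxo" ✓)

oirbwbbojp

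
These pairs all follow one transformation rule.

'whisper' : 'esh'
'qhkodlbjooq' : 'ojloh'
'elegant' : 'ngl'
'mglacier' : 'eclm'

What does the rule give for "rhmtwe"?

Each output is the input with this applied: reverse the string, then keep every other character starting from the second (positions 2nd, 4th, 6th, ...).
Working it through for "rhmtwe": intermediate "ewtmhr", final "wmr".

wmr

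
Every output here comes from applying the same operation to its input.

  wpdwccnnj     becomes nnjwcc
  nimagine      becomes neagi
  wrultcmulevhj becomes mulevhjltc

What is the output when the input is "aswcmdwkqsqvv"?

What's happening: delete the first 3 characters, then move the first 3 characters to the end (rotate left by 3).
Starting from "aswcmdwkqsqvv": after the first operation, "cmdwkqsqvv"; after the second, "wkqsqvvcmd".

wkqsqvvcmd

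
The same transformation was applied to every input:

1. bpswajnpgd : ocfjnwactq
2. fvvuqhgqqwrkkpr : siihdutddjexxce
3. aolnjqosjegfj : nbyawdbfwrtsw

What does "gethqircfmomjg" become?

trgudvepszbzwt

The rule is to shift every letter 13 places forward in the alphabet (wrapping around) — i.e. ROT13.
Applying that to "gethqircfmomjg" gives "trgudvepszbzwt".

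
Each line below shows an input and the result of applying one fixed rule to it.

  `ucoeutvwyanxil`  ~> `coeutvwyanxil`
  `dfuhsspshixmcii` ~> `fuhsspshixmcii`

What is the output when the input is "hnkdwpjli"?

Looking at the pairs, the operation is to delete the first character.
For "hnkdwpjli" the result is "nkdwpjli".

nkdwpjli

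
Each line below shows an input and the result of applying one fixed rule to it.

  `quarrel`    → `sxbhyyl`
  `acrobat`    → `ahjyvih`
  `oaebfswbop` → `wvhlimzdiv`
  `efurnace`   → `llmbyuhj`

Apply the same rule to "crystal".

The pattern: move the last character to the front, then shift every letter 7 places forward in the alphabet (wrapping around).
"crystal" → "lcrysta" → "sjyfzah".

sjyfzah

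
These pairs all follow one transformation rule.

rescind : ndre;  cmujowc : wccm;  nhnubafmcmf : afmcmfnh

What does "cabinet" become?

The transformation: move the first 2 characters to the end (rotate left by 2), then delete the first 3 characters.
"cabinet" → "binetca" → "etca".

etca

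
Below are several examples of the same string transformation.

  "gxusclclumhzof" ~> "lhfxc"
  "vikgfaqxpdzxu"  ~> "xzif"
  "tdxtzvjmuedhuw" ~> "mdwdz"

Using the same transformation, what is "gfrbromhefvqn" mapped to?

The pattern: keep one character in every 3, starting at position 2 (positions 2nd, 5th, 8th, ...), then move the first 2 characters to the end (rotate left by 2).
Applying both steps to "gfrbromhefvqn": "frhv", then "hvfr".
(Check on "tdxtzvjmuedhuw": → "dzmdw" → "mdwdz" ✓)

hvfr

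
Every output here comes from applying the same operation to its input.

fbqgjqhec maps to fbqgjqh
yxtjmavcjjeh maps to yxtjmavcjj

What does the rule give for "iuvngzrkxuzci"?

iuvngzrkxuz

Looking at the pairs, the operation is to delete the last 2 characters.
"iuvngzrkxuzci" → "iuvngzrkxuz".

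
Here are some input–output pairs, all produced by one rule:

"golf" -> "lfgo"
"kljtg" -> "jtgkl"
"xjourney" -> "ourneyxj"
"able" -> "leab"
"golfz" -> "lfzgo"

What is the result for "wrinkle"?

inklewr

What's happening: move the first 2 characters to the end (rotate left by 2).
Doing the same to "wrinkle": "inklewr".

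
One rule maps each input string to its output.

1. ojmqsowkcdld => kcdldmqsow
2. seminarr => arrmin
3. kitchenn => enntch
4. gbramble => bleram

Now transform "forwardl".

rdlrwa

Each output is the input with this applied: delete the first 2 characters, then swap the front and back halves of the string.
Working it through for "forwardl": intermediate "rwardl", final "rdlrwa".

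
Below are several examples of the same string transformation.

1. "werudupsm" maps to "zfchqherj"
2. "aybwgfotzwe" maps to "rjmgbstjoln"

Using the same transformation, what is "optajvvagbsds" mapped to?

The pattern: reverse the string, then shift every letter 13 places forward in the alphabet (wrapping around) — i.e. ROT13.
Starting from "optajvvagbsds": after the first operation, "sdsbgavvjatpo"; after the second, "fqfotniiwngcb".

fqfotniiwngcb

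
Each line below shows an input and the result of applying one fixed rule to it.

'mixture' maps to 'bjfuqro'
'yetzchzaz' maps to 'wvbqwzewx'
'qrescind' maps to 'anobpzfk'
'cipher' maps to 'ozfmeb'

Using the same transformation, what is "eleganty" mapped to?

The rule is to shift every letter 3 places backward in the alphabet (wrapping around), then move the last character to the front.
Starting from "eleganty": after the first operation, "bibdxkqv"; after the second, "vbibdxkq".

vbibdxkq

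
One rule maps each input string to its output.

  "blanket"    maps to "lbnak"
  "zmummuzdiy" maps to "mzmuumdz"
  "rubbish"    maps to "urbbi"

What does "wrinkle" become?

The transformation: delete the last 2 characters, then swap each adjacent pair of characters (1↔2, 3↔4, ...).
On "wrinkle": the first step gives "wrink", and the second then gives "rwnik".

rwnik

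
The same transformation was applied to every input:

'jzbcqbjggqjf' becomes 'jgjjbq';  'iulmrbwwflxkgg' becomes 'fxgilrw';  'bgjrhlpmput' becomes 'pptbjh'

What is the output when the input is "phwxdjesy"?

deypw

In each case the input is transformed by: keep every other character starting from the first (positions 1st, 3rd, 5th, ...), then move the last 3 characters to the front (rotate right by 3).
For "phwxdjesy", step one produces "pwdey"; step two turns that into "deypw".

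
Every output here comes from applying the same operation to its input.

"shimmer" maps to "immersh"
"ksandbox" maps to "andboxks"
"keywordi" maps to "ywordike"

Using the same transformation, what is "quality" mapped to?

What's happening: move the first 2 characters to the end (rotate left by 2).
Doing the same to "quality": "alityqu".

alityqu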